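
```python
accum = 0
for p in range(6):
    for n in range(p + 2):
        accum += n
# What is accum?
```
Trace:
  accum=0
  accum=0, p=0, n=0
  accum=1, p=0, n=1
  accum=1, p=1, n=0
  accum=2, p=1, n=1
  accum=4, p=1, n=2
  accum=4, p=2, n=0
  accum=5, p=2, n=1
  accum=7, p=2, n=2
  accum=10, p=2, n=3
  accum=10, p=3, n=0
  accum=11, p=3, n=1
  accum=13, p=3, n=2
  accum=16, p=3, n=3
  accum=20, p=3, n=4
  accum=20, p=4, n=0
  accum=21, p=4, n=1
  accum=23, p=4, n=2
  accum=26, p=4, n=3
  accum=30, p=4, n=4
  accum=35, p=4, n=5
  accum=35, p=5, n=0
  accum=36, p=5, n=1
  accum=38, p=5, n=2
  accum=41, p=5, n=3
  accum=45, p=5, n=4
  accum=50, p=5, n=5
  accum=56, p=5, n=6

Final answer: 56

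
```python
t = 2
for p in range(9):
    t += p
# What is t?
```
Trace:
  t=2
  t=2, p=0
  t=3, p=1
  t=5, p=2
  t=8, p=3
  t=12, p=4
  t=17, p=5
  t=23, p=6
  t=30, p=7
  t=38, p=8

Final answer: 38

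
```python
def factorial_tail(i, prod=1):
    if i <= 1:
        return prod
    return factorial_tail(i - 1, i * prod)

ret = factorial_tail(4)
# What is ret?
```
Call trace:
factorial_tail(i=4, prod=1)
  factorial_tail(i=3, prod=4)
    factorial_tail(i=2, prod=12)
      factorial_tail(i=1, prod=24)
      -> return 24
    -> return 24
  -> return 24
-> return 24

Final answer: 24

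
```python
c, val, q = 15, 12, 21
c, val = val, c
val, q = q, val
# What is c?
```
Trace:
  c=15, val=12, q=21
  c=12, val=15, q=21
  c=12, val=21, q=15

Final answer: 12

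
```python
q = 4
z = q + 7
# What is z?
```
Trace:
  q=4
  q=4, z=11

Final answer: 11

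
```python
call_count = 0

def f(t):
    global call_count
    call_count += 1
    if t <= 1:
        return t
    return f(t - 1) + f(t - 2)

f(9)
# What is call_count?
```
Call trace (a repeated sub-call is expanded the first time; later identical calls just restate its return value):
f(t=9)
  f(t=8)
    f(t=7)
      f(t=6)
        f(t=5)
          f(t=4)
            f(t=3)
              f(t=2)
                f(t=1)
                -> return 1
                f(t=0)
                -> return 0
              -> return 1
              f(t=1)
              -> return 1
            -> return 2
            f(t=2) -> return 1  (same call as traced above)
          -> return 3
          f(t=3) -> return 2  (same call as traced above)
        -> return 5
        f(t=4) -> return 3  (same call as traced above)
      -> return 8
      f(t=5) -> return 5  (same call as traced above)
    -> return 13
    f(t=6) -> return 8  (same call as traced above)
  -> return 21
  f(t=7) -> return 13  (same call as traced above)
-> return 34

call_count is incremented once per call, so count the calls in each subtree. Let C(t) = number of calls made by f(t).
C(0) = C(1) = 1 (base case, no recursion); C(t) = 1 + C(t - 1) + C(t - 2) otherwise.
C(2) = 1 + C(1) + C(0) = 1 + 1 + 1 = 3
C(3) = 1 + C(2) + C(1) = 1 + 3 + 1 = 5
C(4) = 1 + C(3) + C(2) = 1 + 5 + 3 = 9
C(5) = 1 + C(4) + C(3) = 1 + 9 + 5 = 15
C(6) = 1 + C(5) + C(4) = 1 + 15 + 9 = 25
C(7) = 1 + C(6) + C(5) = 1 + 25 + 15 = 41
C(8) = 1 + C(7) + C(6) = 1 + 41 + 25 = 67
C(9) = 1 + C(8) + C(7) = 1 + 67 + 41 = 109
call_count = C(9) = 109

Final answer: 109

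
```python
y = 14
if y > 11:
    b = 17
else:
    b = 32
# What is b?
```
Trace:
  y=14
  y=14, b=17

Final answer: 17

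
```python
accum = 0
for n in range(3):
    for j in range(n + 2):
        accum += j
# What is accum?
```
Trace:
  accum=0
  accum=0, n=0, j=0
  accum=1, n=0, j=1
  accum=1, n=1, j=0
  accum=2, n=1, j=1
  accum=4, n=1, j=2
  accum=4, n=2, j=0
  accum=5, n=2, j=1
  accum=7, n=2, j=2
  accum=10, n=2, j=3

Final answer: 10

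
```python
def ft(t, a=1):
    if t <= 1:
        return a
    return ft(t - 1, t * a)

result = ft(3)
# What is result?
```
Call trace:
ft(t=3, a=1)
  ft(t=2, a=3)
    ft(t=1, a=6)
    -> return 6
  -> return 6
-> return 6

Final answer: 6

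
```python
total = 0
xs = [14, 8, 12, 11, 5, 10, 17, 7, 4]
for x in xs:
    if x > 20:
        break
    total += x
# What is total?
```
Trace:
  total=0
  total=14, x=14
  total=22, x=8
  total=34, x=12
  total=45, x=11
  total=50, x=5
  total=60, x=10
  total=77, x=17
  total=84, x=7
  total=88, x=4

Final answer: 88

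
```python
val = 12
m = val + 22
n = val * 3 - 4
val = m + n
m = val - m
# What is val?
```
Trace:
  val=12
  val=12, m=34
  val=12, m=34, n=32
  val=66, m=34, n=32
  val=66, m=32, n=32

Final answer: 66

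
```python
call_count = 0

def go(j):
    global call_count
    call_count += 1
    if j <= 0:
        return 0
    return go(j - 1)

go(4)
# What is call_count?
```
Call trace:
go(j=4)
  go(j=3)
    go(j=2)
      go(j=1)
        go(j=0)
        -> return 0
      -> return 0
    -> return 0
  -> return 0
-> return 0

call_count is incremented once per call. go is entered once for each j = 4, 3, 2, 1, 0 (the j <= 0 call returns without recursing), i.e. 4 + 1 calls.
call_count = 5

Final answer: 5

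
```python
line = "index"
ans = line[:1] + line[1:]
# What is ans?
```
Trace:
  line='index'
  line='index', ans='index'

Final answer: 'index'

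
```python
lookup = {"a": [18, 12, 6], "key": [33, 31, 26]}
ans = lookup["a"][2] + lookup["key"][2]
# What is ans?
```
Trace:
  lookup={'a': [18, 12, 6], 'key': [33, 31, 26]}
  lookup={'a': [18, 12, 6], 'key': [33, 31, 26]}, ans=32

Final answer: 32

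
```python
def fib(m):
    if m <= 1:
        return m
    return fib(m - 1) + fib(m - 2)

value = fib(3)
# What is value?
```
Call trace:
fib(m=3)
  fib(m=2)
    fib(m=1)
    -> return 1
    fib(m=0)
    -> return 0
  -> return 1
  fib(m=1)
  -> return 1
-> return 2

Final answer: 2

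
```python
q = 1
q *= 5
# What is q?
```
Trace:
  q=1
  q=5

Final answer: 5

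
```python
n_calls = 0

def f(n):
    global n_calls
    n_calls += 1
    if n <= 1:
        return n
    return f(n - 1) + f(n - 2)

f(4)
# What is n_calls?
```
Call trace (a repeated sub-call is expanded the first time; later identical calls just restate its return value):
f(n=4)
  f(n=3)
    f(n=2)
      f(n=1)
      -> return 1
      f(n=0)
      -> return 0
    -> return 1
    f(n=1)
    -> return 1
  -> return 2
  f(n=2) -> return 1  (same call as traced above)
-> return 3

n_calls is incremented once per call, so count the calls in each subtree. Let C(n) = number of calls made by f(n).
C(0) = C(1) = 1 (base case, no recursion); C(n) = 1 + C(n - 1) + C(n - 2) otherwise.
C(2) = 1 + C(1) + C(0) = 1 + 1 + 1 = 3
C(3) = 1 + C(2) + C(1) = 1 + 3 + 1 = 5
C(4) = 1 + C(3) + C(2) = 1 + 5 + 3 = 9
n_calls = C(4) = 9

Final answer: 9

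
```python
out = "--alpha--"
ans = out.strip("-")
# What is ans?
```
Trace:
  out='--alpha--'
  out='--alpha--', ans='alpha'

Final answer: 'alpha'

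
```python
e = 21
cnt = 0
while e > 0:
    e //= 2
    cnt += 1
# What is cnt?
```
Trace:
  e=21
  e=21, cnt=0
  e=10, cnt=1
  e=5, cnt=2
  e=2, cnt=3
  e=1, cnt=4
  e=0, cnt=5

Final answer: 5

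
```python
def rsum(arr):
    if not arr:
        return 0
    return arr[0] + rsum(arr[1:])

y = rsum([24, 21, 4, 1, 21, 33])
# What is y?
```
Call trace:
rsum(arr=[24, 21, 4, 1, 21, 33])
  rsum(arr=[21, 4, 1, 21, 33])
    rsum(arr=[4, 1, 21, 33])
      rsum(arr=[1, 21, 33])
        rsum(arr=[21, 33])
          rsum(arr=[33])
            rsum(arr=[])
            -> return 0
          -> return 33
        -> return 54
      -> return 55
    -> return 59
  -> return 80
-> return 104

Final answer: 104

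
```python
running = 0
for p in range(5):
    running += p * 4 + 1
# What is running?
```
Trace:
  running=0
  running=1, p=0
  running=6, p=1
  running=15, p=2
  running=28, p=3
  running=45, p=4

Final answer: 45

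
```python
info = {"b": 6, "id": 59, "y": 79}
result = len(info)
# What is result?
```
Trace:
  info={'b': 6, 'id': 59, 'y': 79}
  info={'b': 6, 'id': 59, 'y': 79}, result=3

Final answer: 3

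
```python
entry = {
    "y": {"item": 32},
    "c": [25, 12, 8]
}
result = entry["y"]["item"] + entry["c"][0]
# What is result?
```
Trace:
  entry={'y': {'item': 32}, 'c': [25, 12, 8]}
  entry={'y': {'item': 32}, 'c': [25, 12, 8]}, result=57

Final answer: 57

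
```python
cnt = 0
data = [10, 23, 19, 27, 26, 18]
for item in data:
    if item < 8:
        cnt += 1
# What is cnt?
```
Trace:
  cnt=0
  cnt=0, item=10
  cnt=0, item=23
  cnt=0, item=19
  cnt=0, item=27
  cnt=0, item=26
  cnt=0, item=18

Final answer: 0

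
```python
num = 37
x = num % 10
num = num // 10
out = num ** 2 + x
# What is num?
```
Trace:
  num=37
  num=37, x=7
  num=3, x=7
  num=3, x=7, out=16

Final answer: 3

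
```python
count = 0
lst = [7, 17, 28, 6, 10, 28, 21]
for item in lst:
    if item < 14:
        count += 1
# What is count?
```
Trace:
  count=0
  count=1, item=7
  count=1, item=17
  count=1, item=28
  count=2, item=6
  count=3, item=10
  count=3, item=28
  count=3, item=21

Final answer: 3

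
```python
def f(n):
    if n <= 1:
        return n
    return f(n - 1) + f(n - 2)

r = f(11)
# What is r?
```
Call trace (a repeated sub-call is expanded the first time; later identical calls just restate its return value):
f(n=11)
  f(n=10)
    f(n=9)
      f(n=8)
        f(n=7)
          f(n=6)
            f(n=5)
              f(n=4)
                f(n=3)
                  f(n=2)
                    f(n=1)
                    -> return 1
                    f(n=0)
                    -> return 0
                  -> return 1
                  f(n=1)
                  -> return 1
                -> return 2
                f(n=2) -> return 1  (same call as traced above)
              -> return 3
              f(n=3) -> return 2  (same call as traced above)
            -> return 5
            f(n=4) -> return 3  (same call as traced above)
          -> return 8
          f(n=5) -> return 5  (same call as traced above)
        -> return 13
        f(n=6) -> return 8  (same call as traced above)
      -> return 21
      f(n=7) -> return 13  (same call as traced above)
    -> return 34
    f(n=8) -> return 21  (same call as traced above)
  -> return 55
  f(n=9) -> return 34  (same call as traced above)
-> return 89

Final answer: 89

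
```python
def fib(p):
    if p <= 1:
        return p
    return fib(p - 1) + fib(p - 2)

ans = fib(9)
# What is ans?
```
Call trace (a repeated sub-call is expanded the first time; later identical calls just restate its return value):
fib(p=9)
  fib(p=8)
    fib(p=7)
      fib(p=6)
        fib(p=5)
          fib(p=4)
            fib(p=3)
              fib(p=2)
                fib(p=1)
                -> return 1
                fib(p=0)
                -> return 0
              -> return 1
              fib(p=1)
              -> return 1
            -> return 2
            fib(p=2) -> return 1  (same call as traced above)
          -> return 3
          fib(p=3) -> return 2  (same call as traced above)
        -> return 5
        fib(p=4) -> return 3  (same call as traced above)
      -> return 8
      fib(p=5) -> return 5  (same call as traced above)
    -> return 13
    fib(p=6) -> return 8  (same call as traced above)
  -> return 21
  fib(p=7) -> return 13  (same call as traced above)
-> return 34

Final answer: 34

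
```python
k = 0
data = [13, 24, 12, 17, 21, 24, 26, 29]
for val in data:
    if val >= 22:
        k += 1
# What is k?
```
Trace:
  k=0
  k=0, val=13
  k=1, val=24
  k=1, val=12
  k=1, val=17
  k=1, val=21
  k=2, val=24
  k=3, val=26
  k=4, val=29

Final answer: 4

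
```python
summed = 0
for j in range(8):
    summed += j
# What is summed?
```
Trace:
  summed=0
  summed=0, j=0
  summed=1, j=1
  summed=3, j=2
  summed=6, j=3
  summed=10, j=4
  summed=15, j=5
  summed=21, j=6
  summed=28, j=7

Final answer: 28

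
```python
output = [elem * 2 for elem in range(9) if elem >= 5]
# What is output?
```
Trace:
  elem=0
  elem=1
  elem=2
  elem=3
  elem=4
  elem=5
  elem=6
  elem=7
  elem=8
  output=[10, 12, 14, 16]

Final answer: [10, 12, 14, 16]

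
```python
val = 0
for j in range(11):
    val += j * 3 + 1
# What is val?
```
Trace:
  val=0
  val=1, j=0
  val=5, j=1
  val=12, j=2
  val=22, j=3
  val=35, j=4
  val=51, j=5
  val=70, j=6
  val=92, j=7
  val=117, j=8
  val=145, j=9
  val=176, j=10

Final answer: 176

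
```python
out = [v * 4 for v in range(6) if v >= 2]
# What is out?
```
Trace:
  v=0
  v=1
  v=2
  v=3
  v=4
  v=5
  out=[8, 12, 16, 20]

Final answer: [8, 12, 16, 20]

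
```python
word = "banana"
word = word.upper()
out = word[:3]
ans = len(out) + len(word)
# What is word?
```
Trace:
  word='banana'
  word='BANANA'
  word='BANANA', out='BAN'
  word='BANANA', out='BAN', ans=9

Final answer: 'BANANA'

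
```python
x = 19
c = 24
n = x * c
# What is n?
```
Trace:
  x=19
  x=19, c=24
  x=19, c=24, n=456

Final answer: 456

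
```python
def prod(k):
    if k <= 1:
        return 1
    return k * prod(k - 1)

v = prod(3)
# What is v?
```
Call trace:
prod(k=3)
  prod(k=2)
    prod(k=1)
    -> return 1
  -> return 2
-> return 6

Final answer: 6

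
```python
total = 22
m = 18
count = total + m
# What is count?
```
Trace:
  total=22
  total=22, m=18
  total=22, m=18, count=40

Final answer: 40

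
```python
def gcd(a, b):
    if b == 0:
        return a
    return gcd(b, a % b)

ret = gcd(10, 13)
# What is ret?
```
Call trace:
gcd(a=10, b=13)
  gcd(a=13, b=10)
    gcd(a=10, b=3)
      gcd(a=3, b=1)
        gcd(a=1, b=0)
        -> return 1
      -> return 1
    -> return 1
  -> return 1
-> return 1

Final answer: 1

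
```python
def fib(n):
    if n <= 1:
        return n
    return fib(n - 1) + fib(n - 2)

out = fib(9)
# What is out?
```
Call trace (a repeated sub-call is expanded the first time; later identical calls just restate its return value):
fib(n=9)
  fib(n=8)
    fib(n=7)
      fib(n=6)
        fib(n=5)
          fib(n=4)
            fib(n=3)
              fib(n=2)
                fib(n=1)
                -> return 1
                fib(n=0)
                -> return 0
              -> return 1
              fib(n=1)
              -> return 1
            -> return 2
            fib(n=2) -> return 1  (same call as traced above)
          -> return 3
          fib(n=3) -> return 2  (same call as traced above)
        -> return 5
        fib(n=4) -> return 3  (same call as traced above)
      -> return 8
      fib(n=5) -> return 5  (same call as traced above)
    -> return 13
    fib(n=6) -> return 8  (same call as traced above)
  -> return 21
  fib(n=7) -> return 13  (same call as traced above)
-> return 34

Final answer: 34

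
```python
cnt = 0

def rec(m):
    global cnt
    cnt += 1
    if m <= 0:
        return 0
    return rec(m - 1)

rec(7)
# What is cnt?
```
Call trace:
rec(m=7)
  rec(m=6)
    rec(m=5)
      rec(m=4)
        rec(m=3)
          rec(m=2)
            rec(m=1)
              rec(m=0)
              -> return 0
            -> return 0
          -> return 0
        -> return 0
      -> return 0
    -> return 0
  -> return 0
-> return 0

cnt is incremented once per call. rec is entered once for each m = 7, 6, 5, 4, 3, 2, 1, 0 (the m <= 0 call returns without recursing), i.e. 7 + 1 calls.
cnt = 8

Final answer: 8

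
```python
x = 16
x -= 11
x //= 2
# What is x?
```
Trace:
  x=16
  x=5
  x=2

Final answer: 2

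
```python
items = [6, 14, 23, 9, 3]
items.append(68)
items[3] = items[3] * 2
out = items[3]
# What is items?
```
Trace:
  items=[6, 14, 23, 9, 3]
  items=[6, 14, 23, 9, 3, 68]
  items=[6, 14, 23, 18, 3, 68]
  items=[6, 14, 23, 18, 3, 68], out=18

Final answer: [6, 14, 23, 18, 3, 68]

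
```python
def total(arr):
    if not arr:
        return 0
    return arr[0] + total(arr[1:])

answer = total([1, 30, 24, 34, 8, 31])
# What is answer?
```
Call trace:
total(arr=[1, 30, 24, 34, 8, 31])
  total(arr=[30, 24, 34, 8, 31])
    total(arr=[24, 34, 8, 31])
      total(arr=[34, 8, 31])
        total(arr=[8, 31])
          total(arr=[31])
            total(arr=[])
            -> return 0
          -> return 31
        -> return 39
      -> return 73
    -> return 97
  -> return 127
-> return 128

Final answer: 128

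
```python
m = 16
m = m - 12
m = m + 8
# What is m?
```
Trace:
  m=16
  m=4
  m=12

Final answer: 12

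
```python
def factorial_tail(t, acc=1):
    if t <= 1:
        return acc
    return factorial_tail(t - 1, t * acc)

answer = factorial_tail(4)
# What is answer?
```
Call trace:
factorial_tail(t=4, acc=1)
  factorial_tail(t=3, acc=4)
    factorial_tail(t=2, acc=12)
      factorial_tail(t=1, acc=24)
      -> return 24
    -> return 24
  -> return 24
-> return 24

Final answer: 24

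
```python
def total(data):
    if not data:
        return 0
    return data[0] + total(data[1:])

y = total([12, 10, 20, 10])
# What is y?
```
Call trace:
total(data=[12, 10, 20, 10])
  total(data=[10, 20, 10])
    total(data=[20, 10])
      total(data=[10])
        total(data=[])
        -> return 0
      -> return 10
    -> return 30
  -> return 40
-> return 52

Final answer: 52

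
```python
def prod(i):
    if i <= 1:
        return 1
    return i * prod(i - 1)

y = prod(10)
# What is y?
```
Call trace:
prod(i=10)
  prod(i=9)
    prod(i=8)
      prod(i=7)
        prod(i=6)
          prod(i=5)
            prod(i=4)
              prod(i=3)
                prod(i=2)
                  prod(i=1)
                  -> return 1
                -> return 2
              -> return 6
            -> return 24
          -> return 120
        -> return 720
      -> return 5040
    -> return 40320
  -> return 362880
-> return 3628800

Final answer: 3628800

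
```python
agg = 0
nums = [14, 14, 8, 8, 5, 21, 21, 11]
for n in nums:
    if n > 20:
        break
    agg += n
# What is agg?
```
Trace:
  agg=0
  agg=14, n=14
  agg=28, n=14
  agg=36, n=8
  agg=44, n=8
  agg=49, n=5
  agg=49, n=21

Final answer: 49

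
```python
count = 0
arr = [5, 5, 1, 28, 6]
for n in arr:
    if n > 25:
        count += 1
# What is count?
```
Trace:
  count=0
  count=0, n=5
  count=0, n=5
  count=0, n=1
  count=1, n=28
  count=1, n=6

Final answer: 1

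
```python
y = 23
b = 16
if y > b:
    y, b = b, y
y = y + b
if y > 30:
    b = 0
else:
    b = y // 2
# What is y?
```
Trace:
  y=23
  y=23, b=16
  y=16, b=23
  y=39, b=23
  y=39, b=0

Final answer: 39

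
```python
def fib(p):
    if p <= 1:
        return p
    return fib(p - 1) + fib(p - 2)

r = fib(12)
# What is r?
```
Call trace (a repeated sub-call is expanded the first time; later identical calls just restate its return value):
fib(p=12)
  fib(p=11)
    fib(p=10)
      fib(p=9)
        fib(p=8)
          fib(p=7)
            fib(p=6)
              fib(p=5)
                fib(p=4)
                  fib(p=3)
                    fib(p=2)
                      fib(p=1)
                      -> return 1
                      fib(p=0)
                      -> return 0
                    -> return 1
                    fib(p=1)
                    -> return 1
                  -> return 2
                  fib(p=2) -> return 1  (same call as traced above)
                -> return 3
                fib(p=3) -> return 2  (same call as traced above)
              -> return 5
              fib(p=4) -> return 3  (same call as traced above)
            -> return 8
            fib(p=5) -> return 5  (same call as traced above)
          -> return 13
          fib(p=6) -> return 8  (same call as traced above)
        -> return 21
        fib(p=7) -> return 13  (same call as traced above)
      -> return 34
      fib(p=8) -> return 21  (same call as traced above)
    -> return 55
    fib(p=9) -> return 34  (same call as traced above)
  -> return 89
  fib(p=10) -> return 55  (same call as traced above)
-> return 144

Final answer: 144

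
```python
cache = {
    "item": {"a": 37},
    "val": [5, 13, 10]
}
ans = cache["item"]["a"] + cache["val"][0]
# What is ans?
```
Trace:
  cache={'item': {'a': 37}, 'val': [5, 13, 10]}
  cache={'item': {'a': 37}, 'val': [5, 13, 10]}, ans=42

Final answer: 42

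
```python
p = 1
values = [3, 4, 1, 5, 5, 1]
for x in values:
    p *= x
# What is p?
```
Trace:
  p=1
  p=3, x=3
  p=12, x=4
  p=12, x=1
  p=60, x=5
  p=300, x=5
  p=300, x=1

Final answer: 300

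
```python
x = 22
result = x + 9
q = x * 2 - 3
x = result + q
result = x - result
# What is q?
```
Trace:
  x=22
  x=22, result=31
  x=22, result=31, q=41
  x=72, result=31, q=41
  x=72, result=41, q=41

Final answer: 41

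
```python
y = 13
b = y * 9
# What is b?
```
Trace:
  y=13
  y=13, b=117

Final answer: 117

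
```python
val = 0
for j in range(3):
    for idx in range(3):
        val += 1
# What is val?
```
Trace:
  val=0
  val=1, j=0, idx=0
  val=2, j=0, idx=1
  val=3, j=0, idx=2
  val=4, j=1, idx=0
  val=5, j=1, idx=1
  val=6, j=1, idx=2
  val=7, j=2, idx=0
  val=8, j=2, idx=1
  val=9, j=2, idx=2

Final answer: 9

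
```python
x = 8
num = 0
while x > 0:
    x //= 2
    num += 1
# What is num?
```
Trace:
  x=8
  x=8, num=0
  x=4, num=1
  x=2, num=2
  x=1, num=3
  x=0, num=4

Final answer: 4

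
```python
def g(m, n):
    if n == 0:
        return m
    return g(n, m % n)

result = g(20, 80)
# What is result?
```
Call trace:
g(m=20, n=80)
  g(m=80, n=20)
    g(m=20, n=0)
    -> return 20
  -> return 20
-> return 20

Final answer: 20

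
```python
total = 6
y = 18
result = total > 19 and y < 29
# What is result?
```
Trace:
  total=6
  total=6, y=18
  total=6, y=18, result=False

Final answer: False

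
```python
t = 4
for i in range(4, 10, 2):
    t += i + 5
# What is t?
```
Trace:
  t=4
  t=13, i=4
  t=24, i=6
  t=37, i=8

Final answer: 37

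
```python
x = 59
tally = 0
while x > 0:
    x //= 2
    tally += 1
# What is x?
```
Trace:
  x=59
  x=59, tally=0
  x=29, tally=1
  x=14, tally=2
  x=7, tally=3
  x=3, tally=4
  x=1, tally=5
  x=0, tally=6

Final answer: 0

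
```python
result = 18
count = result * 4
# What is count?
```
Trace:
  result=18
  result=18, count=72

Final answer: 72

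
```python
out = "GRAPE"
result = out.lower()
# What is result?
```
Trace:
  out='GRAPE'
  out='GRAPE', result='grape'

Final answer: 'grape'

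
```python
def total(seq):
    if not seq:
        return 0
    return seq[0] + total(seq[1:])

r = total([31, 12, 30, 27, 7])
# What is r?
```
Call trace:
total(seq=[31, 12, 30, 27, 7])
  total(seq=[12, 30, 27, 7])
    total(seq=[30, 27, 7])
      total(seq=[27, 7])
        total(seq=[7])
          total(seq=[])
          -> return 0
        -> return 7
      -> return 34
    -> return 64
  -> return 76
-> return 107

Final answer: 107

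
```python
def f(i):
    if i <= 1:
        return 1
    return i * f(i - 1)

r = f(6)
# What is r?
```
Call trace:
f(i=6)
  f(i=5)
    f(i=4)
      f(i=3)
        f(i=2)
          f(i=1)
          -> return 1
        -> return 2
      -> return 6
    -> return 24
  -> return 120
-> return 720

Final answer: 720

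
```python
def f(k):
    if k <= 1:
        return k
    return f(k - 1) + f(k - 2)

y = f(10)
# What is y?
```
Call trace (a repeated sub-call is expanded the first time; later identical calls just restate its return value):
f(k=10)
  f(k=9)
    f(k=8)
      f(k=7)
        f(k=6)
          f(k=5)
            f(k=4)
              f(k=3)
                f(k=2)
                  f(k=1)
                  -> return 1
                  f(k=0)
                  -> return 0
                -> return 1
                f(k=1)
                -> return 1
              -> return 2
              f(k=2) -> return 1  (same call as traced above)
            -> return 3
            f(k=3) -> return 2  (same call as traced above)
          -> return 5
          f(k=4) -> return 3  (same call as traced above)
        -> return 8
        f(k=5) -> return 5  (same call as traced above)
      -> return 13
      f(k=6) -> return 8  (same call as traced above)
    -> return 21
    f(k=7) -> return 13  (same call as traced above)
  -> return 34
  f(k=8) -> return 21  (same call as traced above)
-> return 55

Final answer: 55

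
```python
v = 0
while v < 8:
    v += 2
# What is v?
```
Trace:
  v=0
  v=2
  v=4
  v=6
  v=8

Final answer: 8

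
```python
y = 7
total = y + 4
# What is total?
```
Trace:
  y=7
  y=7, total=11

Final answer: 11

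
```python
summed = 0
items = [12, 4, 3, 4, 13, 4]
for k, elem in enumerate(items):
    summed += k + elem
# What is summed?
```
Trace:
  summed=0
  summed=12, k=0, elem=12
  summed=17, k=1, elem=4
  summed=22, k=2, elem=3
  summed=29, k=3, elem=4
  summed=46, k=4, elem=13
  summed=55, k=5, elem=4

Final answer: 55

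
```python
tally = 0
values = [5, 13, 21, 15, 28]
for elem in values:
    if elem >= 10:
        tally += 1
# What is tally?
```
Trace:
  tally=0
  tally=0, elem=5
  tally=1, elem=13
  tally=2, elem=21
  tally=3, elem=15
  tally=4, elem=28

Final answer: 4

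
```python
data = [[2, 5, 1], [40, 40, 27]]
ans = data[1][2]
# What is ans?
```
Trace:
  data=[[2, 5, 1], [40, 40, 27]]
  data=[[2, 5, 1], [40, 40, 27]], ans=27

Final answer: 27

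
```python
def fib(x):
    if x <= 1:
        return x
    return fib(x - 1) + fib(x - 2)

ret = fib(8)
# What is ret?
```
Call trace (a repeated sub-call is expanded the first time; later identical calls just restate its return value):
fib(x=8)
  fib(x=7)
    fib(x=6)
      fib(x=5)
        fib(x=4)
          fib(x=3)
            fib(x=2)
              fib(x=1)
              -> return 1
              fib(x=0)
              -> return 0
            -> return 1
            fib(x=1)
            -> return 1
          -> return 2
          fib(x=2) -> return 1  (same call as traced above)
        -> return 3
        fib(x=3) -> return 2  (same call as traced above)
      -> return 5
      fib(x=4) -> return 3  (same call as traced above)
    -> return 8
    fib(x=5) -> return 5  (same call as traced above)
  -> return 13
  fib(x=6) -> return 8  (same call as traced above)
-> return 21

Final answer: 21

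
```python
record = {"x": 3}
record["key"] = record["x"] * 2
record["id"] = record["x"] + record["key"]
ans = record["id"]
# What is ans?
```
Trace:
  record={'x': 3}
  record={'x': 3, 'key': 6}
  record={'x': 3, 'key': 6, 'id': 9}
  record={'x': 3, 'key': 6, 'id': 9}, ans=9

Final answer: 9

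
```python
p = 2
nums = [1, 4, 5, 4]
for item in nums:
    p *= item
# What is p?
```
Trace:
  p=2
  p=2, item=1
  p=8, item=4
  p=40, item=5
  p=160, item=4

Final answer: 160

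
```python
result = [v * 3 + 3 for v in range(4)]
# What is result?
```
Trace:
  v=0
  v=1
  v=2
  v=3
  result=[3, 6, 9, 12]

Final answer: [3, 6, 9, 12]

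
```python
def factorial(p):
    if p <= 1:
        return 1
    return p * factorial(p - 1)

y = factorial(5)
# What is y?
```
Call trace:
factorial(p=5)
  factorial(p=4)
    factorial(p=3)
      factorial(p=2)
        factorial(p=1)
        -> return 1
      -> return 2
    -> return 6
  -> return 24
-> return 120

Final answer: 120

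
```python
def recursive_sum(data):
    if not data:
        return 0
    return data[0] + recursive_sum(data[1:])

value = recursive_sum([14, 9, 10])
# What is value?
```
Call trace:
recursive_sum(data=[14, 9, 10])
  recursive_sum(data=[9, 10])
    recursive_sum(data=[10])
      recursive_sum(data=[])
      -> return 0
    -> return 10
  -> return 19
-> return 33

Final answer: 33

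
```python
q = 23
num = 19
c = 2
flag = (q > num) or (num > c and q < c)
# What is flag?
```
Trace:
  q=23
  q=23, num=19
  q=23, num=19, c=2
  q=23, num=19, c=2, flag=True

Final answer: True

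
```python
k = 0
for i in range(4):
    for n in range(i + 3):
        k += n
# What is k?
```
Trace:
  k=0
  k=0, i=0, n=0
  k=1, i=0, n=1
  k=3, i=0, n=2
  k=3, i=1, n=0
  k=4, i=1, n=1
  k=6, i=1, n=2
  k=9, i=1, n=3
  k=9, i=2, n=0
  k=10, i=2, n=1
  k=12, i=2, n=2
  k=15, i=2, n=3
  k=19, i=2, n=4
  k=19, i=3, n=0
  k=20, i=3, n=1
  k=22, i=3, n=2
  k=25, i=3, n=3
  k=29, i=3, n=4
  k=34, i=3, n=5

Final answer: 34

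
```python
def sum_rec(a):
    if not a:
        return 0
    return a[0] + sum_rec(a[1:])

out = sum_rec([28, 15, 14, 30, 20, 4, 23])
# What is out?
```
Call trace:
sum_rec(a=[28, 15, 14, 30, 20, 4, 23])
  sum_rec(a=[15, 14, 30, 20, 4, 23])
    sum_rec(a=[14, 30, 20, 4, 23])
      sum_rec(a=[30, 20, 4, 23])
        sum_rec(a=[20, 4, 23])
          sum_rec(a=[4, 23])
            sum_rec(a=[23])
              sum_rec(a=[])
              -> return 0
            -> return 23
          -> return 27
        -> return 47
      -> return 77
    -> return 91
  -> return 106
-> return 134

Final answer: 134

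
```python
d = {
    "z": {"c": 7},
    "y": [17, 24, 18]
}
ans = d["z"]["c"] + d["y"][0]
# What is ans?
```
Trace:
  d={'z': {'c': 7}, 'y': [17, 24, 18]}
  d={'z': {'c': 7}, 'y': [17, 24, 18]}, ans=24

Final answer: 24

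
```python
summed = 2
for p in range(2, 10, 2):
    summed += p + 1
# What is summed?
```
Trace:
  summed=2
  summed=5, p=2
  summed=10, p=4
  summed=17, p=6
  summed=26, p=8

Final answer: 26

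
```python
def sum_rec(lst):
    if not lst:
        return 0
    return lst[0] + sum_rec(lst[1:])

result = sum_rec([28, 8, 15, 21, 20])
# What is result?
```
Call trace:
sum_rec(lst=[28, 8, 15, 21, 20])
  sum_rec(lst=[8, 15, 21, 20])
    sum_rec(lst=[15, 21, 20])
      sum_rec(lst=[21, 20])
        sum_rec(lst=[20])
          sum_rec(lst=[])
          -> return 0
        -> return 20
      -> return 41
    -> return 56
  -> return 64
-> return 92

Final answer: 92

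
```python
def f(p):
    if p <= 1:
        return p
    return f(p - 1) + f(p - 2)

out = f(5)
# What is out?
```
Call trace (a repeated sub-call is expanded the first time; later identical calls just restate its return value):
f(p=5)
  f(p=4)
    f(p=3)
      f(p=2)
        f(p=1)
        -> return 1
        f(p=0)
        -> return 0
      -> return 1
      f(p=1)
      -> return 1
    -> return 2
    f(p=2) -> return 1  (same call as traced above)
  -> return 3
  f(p=3) -> return 2  (same call as traced above)
-> return 5

Final answer: 5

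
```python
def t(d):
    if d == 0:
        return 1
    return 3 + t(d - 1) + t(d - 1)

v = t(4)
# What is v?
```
Call trace (a repeated sub-call is expanded the first time; later identical calls just restate its return value):
t(d=4)
  t(d=3)
    t(d=2)
      t(d=1)
        t(d=0)
        -> return 1
        t(d=0)
        -> return 1
      -> return 5
      t(d=1) -> return 5  (same call as traced above)
    -> return 13
    t(d=2) -> return 13  (same call as traced above)
  -> return 29
  t(d=3) -> return 29  (same call as traced above)
-> return 61

Final answer: 61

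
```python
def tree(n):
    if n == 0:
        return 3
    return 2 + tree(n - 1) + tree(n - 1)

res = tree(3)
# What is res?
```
Call trace (a repeated sub-call is expanded the first time; later identical calls just restate its return value):
tree(n=3)
  tree(n=2)
    tree(n=1)
      tree(n=0)
      -> return 3
      tree(n=0)
      -> return 3
    -> return 8
    tree(n=1) -> return 8  (same call as traced above)
  -> return 18
  tree(n=2) -> return 18  (same call as traced above)
-> return 38

Final answer: 38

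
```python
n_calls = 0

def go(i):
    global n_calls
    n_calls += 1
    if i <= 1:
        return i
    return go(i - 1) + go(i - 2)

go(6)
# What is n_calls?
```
Call trace (a repeated sub-call is expanded the first time; later identical calls just restate its return value):
go(i=6)
  go(i=5)
    go(i=4)
      go(i=3)
        go(i=2)
          go(i=1)
          -> return 1
          go(i=0)
          -> return 0
        -> return 1
        go(i=1)
        -> return 1
      -> return 2
      go(i=2) -> return 1  (same call as traced above)
    -> return 3
    go(i=3) -> return 2  (same call as traced above)
  -> return 5
  go(i=4) -> return 3  (same call as traced above)
-> return 8

n_calls is incremented once per call, so count the calls in each subtree. Let C(i) = number of calls made by go(i).
C(0) = C(1) = 1 (base case, no recursion); C(i) = 1 + C(i - 1) + C(i - 2) otherwise.
C(2) = 1 + C(1) + C(0) = 1 + 1 + 1 = 3
C(3) = 1 + C(2) + C(1) = 1 + 3 + 1 = 5
C(4) = 1 + C(3) + C(2) = 1 + 5 + 3 = 9
C(5) = 1 + C(4) + C(3) = 1 + 9 + 5 = 15
C(6) = 1 + C(5) + C(4) = 1 + 15 + 9 = 25
n_calls = C(6) = 25

Final answer: 25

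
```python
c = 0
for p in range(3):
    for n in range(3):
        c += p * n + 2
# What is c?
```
Trace:
  c=0
  c=2, p=0, n=0
  c=4, p=0, n=1
  c=6, p=0, n=2
  c=8, p=1, n=0
  c=11, p=1, n=1
  c=15, p=1, n=2
  c=17, p=2, n=0
  c=21, p=2, n=1
  c=27, p=2, n=2

Final answer: 27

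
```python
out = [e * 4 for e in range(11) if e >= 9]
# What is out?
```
Trace:
  e=0
  e=1
  e=2
  e=3
  e=4
  e=5
  e=6
  e=7
  e=8
  e=9
  e=10
  out=[36, 40]

Final answer: [36, 40]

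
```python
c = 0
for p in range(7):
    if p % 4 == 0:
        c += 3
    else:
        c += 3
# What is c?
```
Trace:
  c=0
  c=3, p=0
  c=6, p=1
  c=9, p=2
  c=12, p=3
  c=15, p=4
  c=18, p=5
  c=21, p=6

Final answer: 21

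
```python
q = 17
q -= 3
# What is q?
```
Trace:
  q=17
  q=14

Final answer: 14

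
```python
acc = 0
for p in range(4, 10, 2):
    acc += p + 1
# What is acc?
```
Trace:
  acc=0
  acc=5, p=4
  acc=12, p=6
  acc=21, p=8

Final answer: 21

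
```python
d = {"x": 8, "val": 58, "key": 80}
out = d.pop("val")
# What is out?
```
Trace:
  d={'x': 8, 'val': 58, 'key': 80}
  d={'x': 8, 'key': 80}, out=58

Final answer: 58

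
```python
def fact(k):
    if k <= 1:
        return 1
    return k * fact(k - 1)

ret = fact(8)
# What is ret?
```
Call trace:
fact(k=8)
  fact(k=7)
    fact(k=6)
      fact(k=5)
        fact(k=4)
          fact(k=3)
            fact(k=2)
              fact(k=1)
              -> return 1
            -> return 2
          -> return 6
        -> return 24
      -> return 120
    -> return 720
  -> return 5040
-> return 40320

Final answer: 40320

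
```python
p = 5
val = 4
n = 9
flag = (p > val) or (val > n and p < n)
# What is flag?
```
Trace:
  p=5
  p=5, val=4
  p=5, val=4, n=9
  p=5, val=4, n=9, flag=True

Final answer: True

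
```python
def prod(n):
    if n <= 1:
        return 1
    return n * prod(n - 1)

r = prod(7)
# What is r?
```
Call trace:
prod(n=7)
  prod(n=6)
    prod(n=5)
      prod(n=4)
        prod(n=3)
          prod(n=2)
            prod(n=1)
            -> return 1
          -> return 2
        -> return 6
      -> return 24
    -> return 120
  -> return 720
-> return 5040

Final answer: 5040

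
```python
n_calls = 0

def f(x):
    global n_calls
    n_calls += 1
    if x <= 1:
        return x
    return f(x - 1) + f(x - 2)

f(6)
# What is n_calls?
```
Call trace (a repeated sub-call is expanded the first time; later identical calls just restate its return value):
f(x=6)
  f(x=5)
    f(x=4)
      f(x=3)
        f(x=2)
          f(x=1)
          -> return 1
          f(x=0)
          -> return 0
        -> return 1
        f(x=1)
        -> return 1
      -> return 2
      f(x=2) -> return 1  (same call as traced above)
    -> return 3
    f(x=3) -> return 2  (same call as traced above)
  -> return 5
  f(x=4) -> return 3  (same call as traced above)
-> return 8

n_calls is incremented once per call, so count the calls in each subtree. Let C(x) = number of calls made by f(x).
C(0) = C(1) = 1 (base case, no recursion); C(x) = 1 + C(x - 1) + C(x - 2) otherwise.
C(2) = 1 + C(1) + C(0) = 1 + 1 + 1 = 3
C(3) = 1 + C(2) + C(1) = 1 + 3 + 1 = 5
C(4) = 1 + C(3) + C(2) = 1 + 5 + 3 = 9
C(5) = 1 + C(4) + C(3) = 1 + 9 + 5 = 15
C(6) = 1 + C(5) + C(4) = 1 + 15 + 9 = 25
n_calls = C(6) = 25

Final answer: 25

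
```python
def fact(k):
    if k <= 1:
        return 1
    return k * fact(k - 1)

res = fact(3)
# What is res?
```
Call trace:
fact(k=3)
  fact(k=2)
    fact(k=1)
    -> return 1
  -> return 2
-> return 6

Final answer: 6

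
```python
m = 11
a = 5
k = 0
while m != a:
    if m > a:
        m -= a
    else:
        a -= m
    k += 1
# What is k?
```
Trace:
  m=11
  m=11, a=5
  m=11, a=5, k=0
  m=6, a=5, k=1
  m=1, a=5, k=2
  m=1, a=4, k=3
  m=1, a=3, k=4
  m=1, a=2, k=5
  m=1, a=1, k=6

Final answer: 6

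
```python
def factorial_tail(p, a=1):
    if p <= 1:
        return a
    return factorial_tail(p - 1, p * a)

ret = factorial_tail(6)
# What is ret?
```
Call trace:
factorial_tail(p=6, a=1)
  factorial_tail(p=5, a=6)
    factorial_tail(p=4, a=30)
      factorial_tail(p=3, a=120)
        factorial_tail(p=2, a=360)
          factorial_tail(p=1, a=720)
          -> return 720
        -> return 720
      -> return 720
    -> return 720
  -> return 720
-> return 720

Final answer: 720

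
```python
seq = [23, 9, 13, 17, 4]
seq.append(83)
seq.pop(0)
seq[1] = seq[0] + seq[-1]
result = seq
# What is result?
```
Trace:
  seq=[23, 9, 13, 17, 4]
  seq=[23, 9, 13, 17, 4, 83]
  seq=[9, 13, 17, 4, 83]
  seq=[9, 92, 17, 4, 83]
  seq=[9, 92, 17, 4, 83], result=[9, 92, 17, 4, 83]

Final answer: [9, 92, 17, 4, 83]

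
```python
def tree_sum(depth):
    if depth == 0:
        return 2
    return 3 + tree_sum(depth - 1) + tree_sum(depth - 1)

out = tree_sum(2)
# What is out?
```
Call trace (a repeated sub-call is expanded the first time; later identical calls just restate its return value):
tree_sum(depth=2)
  tree_sum(depth=1)
    tree_sum(depth=0)
    -> return 2
    tree_sum(depth=0)
    -> return 2
  -> return 7
  tree_sum(depth=1) -> return 7  (same call as traced above)
-> return 17

Final answer: 17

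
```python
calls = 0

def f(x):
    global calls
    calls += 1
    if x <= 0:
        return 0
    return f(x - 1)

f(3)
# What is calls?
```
Call trace:
f(x=3)
  f(x=2)
    f(x=1)
      f(x=0)
      -> return 0
    -> return 0
  -> return 0
-> return 0

calls is incremented once per call. f is entered once for each x = 3, 2, 1, 0 (the x <= 0 call returns without recursing), i.e. 3 + 1 calls.
calls = 4

Final answer: 4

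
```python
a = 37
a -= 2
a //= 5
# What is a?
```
Trace:
  a=37
  a=35
  a=7

Final answer: 7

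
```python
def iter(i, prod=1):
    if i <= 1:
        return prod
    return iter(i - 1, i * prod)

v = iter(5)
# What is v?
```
Call trace:
iter(i=5, prod=1)
  iter(i=4, prod=5)
    iter(i=3, prod=20)
      iter(i=2, prod=60)
        iter(i=1, prod=120)
        -> return 120
      -> return 120
    -> return 120
  -> return 120
-> return 120

Final answer: 120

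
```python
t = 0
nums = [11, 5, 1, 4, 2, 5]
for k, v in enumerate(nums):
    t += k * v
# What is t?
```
Trace:
  t=0
  t=0, k=0, v=11
  t=5, k=1, v=5
  t=7, k=2, v=1
  t=19, k=3, v=4
  t=27, k=4, v=2
  t=52, k=5, v=5

Final answer: 52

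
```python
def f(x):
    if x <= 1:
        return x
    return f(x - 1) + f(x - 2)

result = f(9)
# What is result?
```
Call trace (a repeated sub-call is expanded the first time; later identical calls just restate its return value):
f(x=9)
  f(x=8)
    f(x=7)
      f(x=6)
        f(x=5)
          f(x=4)
            f(x=3)
              f(x=2)
                f(x=1)
                -> return 1
                f(x=0)
                -> return 0
              -> return 1
              f(x=1)
              -> return 1
            -> return 2
            f(x=2) -> return 1  (same call as traced above)
          -> return 3
          f(x=3) -> return 2  (same call as traced above)
        -> return 5
        f(x=4) -> return 3  (same call as traced above)
      -> return 8
      f(x=5) -> return 5  (same call as traced above)
    -> return 13
    f(x=6) -> return 8  (same call as traced above)
  -> return 21
  f(x=7) -> return 13  (same call as traced above)
-> return 34

Final answer: 34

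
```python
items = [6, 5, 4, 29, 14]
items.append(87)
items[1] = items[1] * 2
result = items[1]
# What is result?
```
Trace:
  items=[6, 5, 4, 29, 14]
  items=[6, 5, 4, 29, 14, 87]
  items=[6, 10, 4, 29, 14, 87]
  items=[6, 10, 4, 29, 14, 87], result=10

Final answer: 10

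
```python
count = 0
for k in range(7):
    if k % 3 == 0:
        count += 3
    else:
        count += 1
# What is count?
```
Trace:
  count=0
  count=3, k=0
  count=4, k=1
  count=5, k=2
  count=8, k=3
  count=9, k=4
  count=10, k=5
  count=13, k=6

Final answer: 13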